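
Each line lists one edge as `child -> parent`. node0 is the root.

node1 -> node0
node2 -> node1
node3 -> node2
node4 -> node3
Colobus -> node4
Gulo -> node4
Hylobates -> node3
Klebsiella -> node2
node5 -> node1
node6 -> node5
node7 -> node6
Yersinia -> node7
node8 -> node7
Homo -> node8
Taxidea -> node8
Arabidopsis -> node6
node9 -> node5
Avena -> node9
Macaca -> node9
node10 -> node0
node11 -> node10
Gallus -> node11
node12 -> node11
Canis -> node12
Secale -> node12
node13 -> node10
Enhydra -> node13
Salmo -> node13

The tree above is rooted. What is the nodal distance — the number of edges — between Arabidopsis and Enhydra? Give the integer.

The MRCA of Arabidopsis and Enhydra is the root of the tree.
From Arabidopsis up to that node: 4 branches. From Enhydra up to the same node: 3 branches. Total: 4 + 3 = 7.

7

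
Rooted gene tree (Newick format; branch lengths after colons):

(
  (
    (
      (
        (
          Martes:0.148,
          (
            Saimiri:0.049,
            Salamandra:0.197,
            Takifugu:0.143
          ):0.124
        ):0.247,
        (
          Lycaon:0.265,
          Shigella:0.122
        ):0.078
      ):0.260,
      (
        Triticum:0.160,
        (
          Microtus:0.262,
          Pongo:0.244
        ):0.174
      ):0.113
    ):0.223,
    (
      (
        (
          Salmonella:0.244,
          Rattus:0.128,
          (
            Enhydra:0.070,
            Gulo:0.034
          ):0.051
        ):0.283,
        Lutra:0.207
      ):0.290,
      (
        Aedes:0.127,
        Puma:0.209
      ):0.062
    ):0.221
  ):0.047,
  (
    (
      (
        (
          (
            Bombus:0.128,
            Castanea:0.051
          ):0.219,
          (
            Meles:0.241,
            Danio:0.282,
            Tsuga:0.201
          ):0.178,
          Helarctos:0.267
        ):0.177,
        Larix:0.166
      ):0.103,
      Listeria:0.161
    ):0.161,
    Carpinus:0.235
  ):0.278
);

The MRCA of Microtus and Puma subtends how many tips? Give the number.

16

The MRCA of Microtus and Puma is the node subtending ((((Martes,(Saimiri,Salamandra,Takifugu)),(Lycaon,Shigella)),(Triticum,(Microtus,Pongo))),(((Salmonella,Rattus,(Enhydra,Gulo)),Lutra),(Aedes,Puma))).
That clade contains 16 terminal taxa: Aedes, Enhydra, Gulo, Lutra, Lycaon, Martes, Microtus, Pongo, Puma, Rattus, Saimiri, Salamandra, Salmonella, Shigella, Takifugu, Triticum.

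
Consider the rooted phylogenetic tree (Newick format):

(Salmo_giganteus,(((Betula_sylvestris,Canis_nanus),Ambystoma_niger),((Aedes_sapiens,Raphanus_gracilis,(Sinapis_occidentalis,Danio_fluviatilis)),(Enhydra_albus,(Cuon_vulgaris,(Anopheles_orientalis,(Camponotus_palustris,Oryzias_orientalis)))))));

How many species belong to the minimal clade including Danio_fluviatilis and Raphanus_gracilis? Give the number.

The MRCA of Danio_fluviatilis and Raphanus_gracilis is the node subtending (Aedes_sapiens,Raphanus_gracilis,(Sinapis_occidentalis,Danio_fluviatilis)).
That clade contains 4 terminal taxa: Aedes_sapiens, Danio_fluviatilis, Raphanus_gracilis, Sinapis_occidentalis.

4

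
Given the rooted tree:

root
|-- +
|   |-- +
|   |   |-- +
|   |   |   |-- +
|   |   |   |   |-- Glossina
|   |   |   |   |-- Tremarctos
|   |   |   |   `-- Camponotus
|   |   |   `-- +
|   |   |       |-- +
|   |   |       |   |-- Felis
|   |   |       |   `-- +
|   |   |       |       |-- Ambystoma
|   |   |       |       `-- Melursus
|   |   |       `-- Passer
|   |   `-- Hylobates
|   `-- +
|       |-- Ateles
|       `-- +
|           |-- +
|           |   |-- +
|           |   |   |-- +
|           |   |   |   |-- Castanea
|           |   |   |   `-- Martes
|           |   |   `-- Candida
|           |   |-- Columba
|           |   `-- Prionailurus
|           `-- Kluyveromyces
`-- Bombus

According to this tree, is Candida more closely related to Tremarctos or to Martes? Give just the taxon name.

Martes

The MRCA of Candida and Martes subtends ((Castanea,Martes),Candida) (3 taxa).
The MRCA of Candida and Tremarctos subtends ((((Glossina,Tremarctos,Camponotus),((Felis,(Ambystoma,Melursus)),Passer)),Hylobates),(Ateles,((((Castanea,Martes),Candida),Columba,Prionailurus),Kluyveromyces))) (15 taxa).
The first is nested inside the second, so Candida shares a more recent common ancestor with Martes.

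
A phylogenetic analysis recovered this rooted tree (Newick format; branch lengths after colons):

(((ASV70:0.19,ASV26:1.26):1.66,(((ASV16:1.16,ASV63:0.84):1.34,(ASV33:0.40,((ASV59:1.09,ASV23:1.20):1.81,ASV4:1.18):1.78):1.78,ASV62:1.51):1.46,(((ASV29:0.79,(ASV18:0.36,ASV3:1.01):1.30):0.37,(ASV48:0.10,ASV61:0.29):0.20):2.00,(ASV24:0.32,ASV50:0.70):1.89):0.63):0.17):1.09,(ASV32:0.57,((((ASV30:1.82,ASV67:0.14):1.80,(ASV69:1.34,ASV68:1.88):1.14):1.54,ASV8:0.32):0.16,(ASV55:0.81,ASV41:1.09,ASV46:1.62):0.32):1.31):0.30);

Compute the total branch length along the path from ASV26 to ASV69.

9.80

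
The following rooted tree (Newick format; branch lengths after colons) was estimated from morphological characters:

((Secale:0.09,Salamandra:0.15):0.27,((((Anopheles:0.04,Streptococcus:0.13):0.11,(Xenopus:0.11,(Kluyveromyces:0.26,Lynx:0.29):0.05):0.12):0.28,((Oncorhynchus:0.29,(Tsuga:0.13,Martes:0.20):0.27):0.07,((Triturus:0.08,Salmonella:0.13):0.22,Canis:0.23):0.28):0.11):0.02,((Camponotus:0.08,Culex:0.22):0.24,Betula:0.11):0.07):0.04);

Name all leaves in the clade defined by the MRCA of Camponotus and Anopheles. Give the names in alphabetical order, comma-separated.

Tracing Camponotus: it sits inside (Camponotus,Culex).
Tracing Anopheles: it sits inside (Anopheles,Streptococcus).
The smallest clade enclosing both is ((((Anopheles,Streptococcus),(Xenopus,(Kluyveromyces,Lynx))),((Oncorhynchus,(Tsuga,Martes)),((Triturus,Salmonella),Canis))),((Camponotus,Culex),Betula)); the answer is its 14 terminal taxa in alphabetical order.

Anopheles, Betula, Camponotus, Canis, Culex, Kluyveromyces, Lynx, Martes, Oncorhynchus, Salmonella, Streptococcus, Triturus, Tsuga, Xenopus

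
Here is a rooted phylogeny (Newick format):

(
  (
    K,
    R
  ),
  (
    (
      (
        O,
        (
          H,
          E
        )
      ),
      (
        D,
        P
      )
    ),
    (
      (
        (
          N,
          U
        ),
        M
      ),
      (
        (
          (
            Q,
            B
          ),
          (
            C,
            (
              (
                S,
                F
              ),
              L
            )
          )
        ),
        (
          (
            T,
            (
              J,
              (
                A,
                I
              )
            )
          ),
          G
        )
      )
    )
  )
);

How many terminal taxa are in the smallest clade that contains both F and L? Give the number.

The MRCA of F and L is the node subtending ((S,F),L).
That clade contains 3 terminal taxa: F, L, S.

3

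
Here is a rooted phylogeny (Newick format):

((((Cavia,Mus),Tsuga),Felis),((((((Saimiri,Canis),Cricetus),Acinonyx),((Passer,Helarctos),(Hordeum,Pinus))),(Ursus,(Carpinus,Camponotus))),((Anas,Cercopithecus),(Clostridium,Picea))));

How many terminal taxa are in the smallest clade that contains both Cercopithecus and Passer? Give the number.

15

The MRCA of Cercopithecus and Passer is the node subtending ((((((Saimiri,Canis),Cricetus),Acinonyx),((Passer,Helarctos),(Hordeum,Pinus))),(Ursus,(Carpinus,Camponotus))),((Anas,Cercopithecus),(Clostridium,Picea))).
That clade contains 15 terminal taxa: Acinonyx, Anas, Camponotus, Canis, Carpinus, Cercopithecus, Clostridium, Cricetus, Helarctos, Hordeum, Passer, Picea, Pinus, Saimiri, Ursus.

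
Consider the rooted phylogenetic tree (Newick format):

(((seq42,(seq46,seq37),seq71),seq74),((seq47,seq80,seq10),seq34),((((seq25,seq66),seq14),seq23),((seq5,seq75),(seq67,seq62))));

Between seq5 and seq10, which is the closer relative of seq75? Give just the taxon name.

The MRCA of seq75 and seq5 subtends (seq5,seq75) (2 taxa).
The MRCA of seq75 and seq10 is the root, subtending the entire tree (17 taxa).
The first is nested inside the second, so seq75 shares a more recent common ancestor with seq5.

seq5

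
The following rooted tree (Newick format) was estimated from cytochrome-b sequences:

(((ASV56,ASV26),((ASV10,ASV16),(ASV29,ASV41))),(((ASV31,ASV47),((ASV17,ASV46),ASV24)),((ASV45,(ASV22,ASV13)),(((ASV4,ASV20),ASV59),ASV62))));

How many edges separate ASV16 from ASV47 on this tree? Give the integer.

The MRCA of ASV16 and ASV47 is the root of the tree.
From ASV16 up to that node: 4 branches. From ASV47 up to the same node: 4 branches. Total: 4 + 4 = 8.

8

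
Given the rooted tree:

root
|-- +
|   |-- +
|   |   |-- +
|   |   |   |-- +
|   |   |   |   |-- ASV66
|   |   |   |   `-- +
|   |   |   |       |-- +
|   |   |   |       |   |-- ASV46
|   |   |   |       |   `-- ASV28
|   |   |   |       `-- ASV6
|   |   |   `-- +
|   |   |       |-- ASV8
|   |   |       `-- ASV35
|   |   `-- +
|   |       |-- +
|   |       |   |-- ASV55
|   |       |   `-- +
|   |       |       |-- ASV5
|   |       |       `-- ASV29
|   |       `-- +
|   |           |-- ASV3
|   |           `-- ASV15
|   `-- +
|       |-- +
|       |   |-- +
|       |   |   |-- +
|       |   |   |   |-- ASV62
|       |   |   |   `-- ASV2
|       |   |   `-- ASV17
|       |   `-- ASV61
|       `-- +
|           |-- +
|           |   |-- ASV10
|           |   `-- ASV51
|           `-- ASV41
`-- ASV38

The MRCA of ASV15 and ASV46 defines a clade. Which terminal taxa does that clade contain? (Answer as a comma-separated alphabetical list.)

Tracing ASV15: it sits inside (ASV3,ASV15).
Tracing ASV46: it sits inside (ASV46,ASV28).
The smallest clade enclosing both is (((ASV66,((ASV46,ASV28),ASV6)),(ASV8,ASV35)),((ASV55,(ASV5,ASV29)),(ASV3,ASV15))); the answer is its 11 terminal taxa in alphabetical order.

ASV15, ASV28, ASV29, ASV3, ASV35, ASV46, ASV5, ASV55, ASV6, ASV66, ASV8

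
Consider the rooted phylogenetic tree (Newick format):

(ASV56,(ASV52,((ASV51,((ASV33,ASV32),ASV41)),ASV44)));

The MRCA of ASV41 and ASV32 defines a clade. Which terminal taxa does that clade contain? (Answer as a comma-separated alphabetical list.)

ASV32, ASV33, ASV41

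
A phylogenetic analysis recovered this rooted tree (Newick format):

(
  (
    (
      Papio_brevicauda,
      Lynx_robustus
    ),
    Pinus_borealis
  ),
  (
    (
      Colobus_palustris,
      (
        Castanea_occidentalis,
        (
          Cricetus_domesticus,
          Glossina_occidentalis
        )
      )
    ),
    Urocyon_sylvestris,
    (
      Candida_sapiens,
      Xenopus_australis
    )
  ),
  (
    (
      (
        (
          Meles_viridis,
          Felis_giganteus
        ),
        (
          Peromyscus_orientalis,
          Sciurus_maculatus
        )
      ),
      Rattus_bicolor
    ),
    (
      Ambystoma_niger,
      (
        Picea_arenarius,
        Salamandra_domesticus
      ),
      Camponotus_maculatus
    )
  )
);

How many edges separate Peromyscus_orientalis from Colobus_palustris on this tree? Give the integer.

8

The MRCA of Peromyscus_orientalis and Colobus_palustris is the root of the tree.
From Peromyscus_orientalis up to that node: 5 branches. From Colobus_palustris up to the same node: 3 branches. Total: 5 + 3 = 8.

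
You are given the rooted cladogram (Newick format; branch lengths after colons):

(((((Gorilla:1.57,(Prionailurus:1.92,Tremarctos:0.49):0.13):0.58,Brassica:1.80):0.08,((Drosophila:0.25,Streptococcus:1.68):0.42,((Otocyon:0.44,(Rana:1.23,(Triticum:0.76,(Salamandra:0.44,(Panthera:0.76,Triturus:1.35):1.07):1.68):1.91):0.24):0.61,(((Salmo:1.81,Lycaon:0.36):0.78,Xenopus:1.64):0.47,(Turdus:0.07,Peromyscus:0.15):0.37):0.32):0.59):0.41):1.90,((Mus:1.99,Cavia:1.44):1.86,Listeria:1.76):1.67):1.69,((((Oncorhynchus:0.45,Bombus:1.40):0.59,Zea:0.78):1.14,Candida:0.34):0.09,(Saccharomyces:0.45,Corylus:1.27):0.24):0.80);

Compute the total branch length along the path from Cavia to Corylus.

8.97

The path runs Cavia → … → MRCA → … → Corylus; the MRCA is the root of the tree.
Branch lengths along that path: 1.44 + 1.86 + 1.67 + 1.69 + 0.80 + 0.24 + 1.27 = 8.97.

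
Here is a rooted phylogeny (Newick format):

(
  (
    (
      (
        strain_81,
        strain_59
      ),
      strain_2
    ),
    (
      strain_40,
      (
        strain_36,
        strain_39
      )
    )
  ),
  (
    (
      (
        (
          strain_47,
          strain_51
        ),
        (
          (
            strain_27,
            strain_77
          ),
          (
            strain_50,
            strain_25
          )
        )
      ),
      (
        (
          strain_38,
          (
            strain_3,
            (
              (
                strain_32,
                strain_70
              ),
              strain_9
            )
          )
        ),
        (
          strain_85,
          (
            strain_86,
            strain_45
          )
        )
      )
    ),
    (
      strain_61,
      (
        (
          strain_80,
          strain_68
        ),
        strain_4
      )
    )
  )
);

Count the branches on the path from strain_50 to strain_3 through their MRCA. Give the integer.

The MRCA of strain_50 and strain_3 is the node subtending (((strain_47,strain_51),((strain_27,strain_77),(strain_50,strain_25))),((strain_38,(strain_3,((strain_32,strain_70),strain_9))),(strain_85,(strain_86,strain_45)))).
From strain_50 up to that node: 4 branches. From strain_3 up to the same node: 4 branches. Total: 4 + 4 = 8.

8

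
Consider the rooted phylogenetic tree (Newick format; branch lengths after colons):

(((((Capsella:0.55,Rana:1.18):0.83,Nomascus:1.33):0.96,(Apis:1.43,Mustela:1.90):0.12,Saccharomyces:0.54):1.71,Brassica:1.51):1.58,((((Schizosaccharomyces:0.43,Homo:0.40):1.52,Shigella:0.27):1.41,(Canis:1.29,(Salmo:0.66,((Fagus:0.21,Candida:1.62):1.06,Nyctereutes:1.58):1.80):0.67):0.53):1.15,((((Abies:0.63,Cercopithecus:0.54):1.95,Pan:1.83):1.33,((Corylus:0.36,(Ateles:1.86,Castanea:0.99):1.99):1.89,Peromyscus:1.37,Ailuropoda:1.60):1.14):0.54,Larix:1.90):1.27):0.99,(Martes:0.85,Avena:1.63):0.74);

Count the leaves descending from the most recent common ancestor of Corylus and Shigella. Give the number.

17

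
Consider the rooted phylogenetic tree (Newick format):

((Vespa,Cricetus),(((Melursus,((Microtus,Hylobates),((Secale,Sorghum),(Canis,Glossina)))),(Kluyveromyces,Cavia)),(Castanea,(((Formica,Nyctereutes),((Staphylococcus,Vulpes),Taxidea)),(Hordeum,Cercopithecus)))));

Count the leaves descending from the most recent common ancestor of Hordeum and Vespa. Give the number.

19

The MRCA of Hordeum and Vespa is the root, so the clade is the entire tree.
That clade contains 19 terminal taxa: Canis, Castanea, Cavia, Cercopithecus, Cricetus, Formica, Glossina, Hordeum, Hylobates, Kluyveromyces, Melursus, Microtus, Nyctereutes, Secale, Sorghum, Staphylococcus, Taxidea, Vespa, Vulpes.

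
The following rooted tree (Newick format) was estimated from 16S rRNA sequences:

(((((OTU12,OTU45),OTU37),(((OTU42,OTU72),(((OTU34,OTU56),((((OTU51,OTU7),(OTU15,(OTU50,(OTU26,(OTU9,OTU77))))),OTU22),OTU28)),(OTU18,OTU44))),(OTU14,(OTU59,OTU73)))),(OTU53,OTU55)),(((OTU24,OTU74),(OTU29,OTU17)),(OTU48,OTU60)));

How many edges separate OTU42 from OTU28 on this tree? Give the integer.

6

The MRCA of OTU42 and OTU28 is the node subtending ((OTU42,OTU72),(((OTU34,OTU56),((((OTU51,OTU7),(OTU15,(OTU50,(OTU26,(OTU9,OTU77))))),OTU22),OTU28)),(OTU18,OTU44))).
From OTU42 up to that node: 2 branches. From OTU28 up to the same node: 4 branches. Total: 2 + 4 = 6.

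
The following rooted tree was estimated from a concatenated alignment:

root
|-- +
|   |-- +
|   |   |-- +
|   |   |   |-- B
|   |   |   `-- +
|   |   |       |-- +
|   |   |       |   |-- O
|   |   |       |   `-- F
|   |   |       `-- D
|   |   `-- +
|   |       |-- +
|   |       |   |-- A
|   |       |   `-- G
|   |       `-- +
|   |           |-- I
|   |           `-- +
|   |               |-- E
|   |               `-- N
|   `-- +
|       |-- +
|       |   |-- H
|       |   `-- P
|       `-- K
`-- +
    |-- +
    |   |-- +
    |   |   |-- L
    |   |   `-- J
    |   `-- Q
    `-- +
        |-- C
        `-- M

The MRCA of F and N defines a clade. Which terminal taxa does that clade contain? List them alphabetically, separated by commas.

A, B, D, E, F, G, I, N, O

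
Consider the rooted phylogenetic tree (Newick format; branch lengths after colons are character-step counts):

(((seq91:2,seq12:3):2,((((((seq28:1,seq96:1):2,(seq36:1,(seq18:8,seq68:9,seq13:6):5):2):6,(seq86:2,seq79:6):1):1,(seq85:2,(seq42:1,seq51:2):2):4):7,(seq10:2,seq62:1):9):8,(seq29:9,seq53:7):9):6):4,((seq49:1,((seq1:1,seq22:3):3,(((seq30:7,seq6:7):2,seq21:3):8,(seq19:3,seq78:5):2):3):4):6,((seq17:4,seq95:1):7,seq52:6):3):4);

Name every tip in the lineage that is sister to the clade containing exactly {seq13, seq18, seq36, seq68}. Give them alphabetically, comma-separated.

seq28, seq96

The clade containing exactly {seq13, seq18, seq36, seq68} attaches to the tree at the node subtending ((seq28,seq96),(seq36,(seq18,seq68,seq13))).
The other lineage descending from that same node — the sister group — is (seq28,seq96); its 2 tips in alphabetical order are the answer.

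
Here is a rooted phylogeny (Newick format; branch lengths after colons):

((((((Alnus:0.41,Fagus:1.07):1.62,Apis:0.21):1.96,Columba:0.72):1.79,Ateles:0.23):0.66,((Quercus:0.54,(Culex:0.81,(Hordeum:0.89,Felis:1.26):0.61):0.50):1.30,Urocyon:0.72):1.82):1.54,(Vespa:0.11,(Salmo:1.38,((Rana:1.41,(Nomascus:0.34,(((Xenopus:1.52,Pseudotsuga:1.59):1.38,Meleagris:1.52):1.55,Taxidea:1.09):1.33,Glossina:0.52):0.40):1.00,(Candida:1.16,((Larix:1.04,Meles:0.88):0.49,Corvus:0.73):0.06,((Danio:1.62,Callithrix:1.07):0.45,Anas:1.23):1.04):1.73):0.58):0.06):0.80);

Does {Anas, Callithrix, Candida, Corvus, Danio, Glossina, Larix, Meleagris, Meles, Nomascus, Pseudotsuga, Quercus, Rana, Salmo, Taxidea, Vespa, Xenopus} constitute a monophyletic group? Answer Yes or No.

No

The MRCA of the listed taxa is the root, so the smallest clade containing them is the whole tree.
That clade also contains Alnus, Apis, Ateles, Columba, Culex, Fagus, Felis, Hordeum, Urocyon, which are not in the proposed group, so the group is not monophyletic.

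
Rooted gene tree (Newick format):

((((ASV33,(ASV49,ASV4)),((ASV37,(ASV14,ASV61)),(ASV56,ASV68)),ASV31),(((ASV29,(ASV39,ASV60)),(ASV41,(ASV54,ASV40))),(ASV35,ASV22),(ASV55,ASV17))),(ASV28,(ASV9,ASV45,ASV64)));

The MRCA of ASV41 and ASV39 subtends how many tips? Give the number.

6

The MRCA of ASV41 and ASV39 is the node subtending ((ASV29,(ASV39,ASV60)),(ASV41,(ASV54,ASV40))).
That clade contains 6 terminal taxa: ASV29, ASV39, ASV40, ASV41, ASV54, ASV60.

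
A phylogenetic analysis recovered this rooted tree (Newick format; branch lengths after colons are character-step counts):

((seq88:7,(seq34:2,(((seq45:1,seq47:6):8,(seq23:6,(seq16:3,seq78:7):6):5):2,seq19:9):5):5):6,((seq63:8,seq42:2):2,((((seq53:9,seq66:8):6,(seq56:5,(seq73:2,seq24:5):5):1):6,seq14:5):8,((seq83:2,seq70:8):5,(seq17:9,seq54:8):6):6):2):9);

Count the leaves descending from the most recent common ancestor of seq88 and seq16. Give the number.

The MRCA of seq88 and seq16 is the node subtending (seq88,(seq34,(((seq45,seq47),(seq23,(seq16,seq78))),seq19))).
That clade contains 8 terminal taxa: seq16, seq19, seq23, seq34, seq45, seq47, seq78, seq88.

8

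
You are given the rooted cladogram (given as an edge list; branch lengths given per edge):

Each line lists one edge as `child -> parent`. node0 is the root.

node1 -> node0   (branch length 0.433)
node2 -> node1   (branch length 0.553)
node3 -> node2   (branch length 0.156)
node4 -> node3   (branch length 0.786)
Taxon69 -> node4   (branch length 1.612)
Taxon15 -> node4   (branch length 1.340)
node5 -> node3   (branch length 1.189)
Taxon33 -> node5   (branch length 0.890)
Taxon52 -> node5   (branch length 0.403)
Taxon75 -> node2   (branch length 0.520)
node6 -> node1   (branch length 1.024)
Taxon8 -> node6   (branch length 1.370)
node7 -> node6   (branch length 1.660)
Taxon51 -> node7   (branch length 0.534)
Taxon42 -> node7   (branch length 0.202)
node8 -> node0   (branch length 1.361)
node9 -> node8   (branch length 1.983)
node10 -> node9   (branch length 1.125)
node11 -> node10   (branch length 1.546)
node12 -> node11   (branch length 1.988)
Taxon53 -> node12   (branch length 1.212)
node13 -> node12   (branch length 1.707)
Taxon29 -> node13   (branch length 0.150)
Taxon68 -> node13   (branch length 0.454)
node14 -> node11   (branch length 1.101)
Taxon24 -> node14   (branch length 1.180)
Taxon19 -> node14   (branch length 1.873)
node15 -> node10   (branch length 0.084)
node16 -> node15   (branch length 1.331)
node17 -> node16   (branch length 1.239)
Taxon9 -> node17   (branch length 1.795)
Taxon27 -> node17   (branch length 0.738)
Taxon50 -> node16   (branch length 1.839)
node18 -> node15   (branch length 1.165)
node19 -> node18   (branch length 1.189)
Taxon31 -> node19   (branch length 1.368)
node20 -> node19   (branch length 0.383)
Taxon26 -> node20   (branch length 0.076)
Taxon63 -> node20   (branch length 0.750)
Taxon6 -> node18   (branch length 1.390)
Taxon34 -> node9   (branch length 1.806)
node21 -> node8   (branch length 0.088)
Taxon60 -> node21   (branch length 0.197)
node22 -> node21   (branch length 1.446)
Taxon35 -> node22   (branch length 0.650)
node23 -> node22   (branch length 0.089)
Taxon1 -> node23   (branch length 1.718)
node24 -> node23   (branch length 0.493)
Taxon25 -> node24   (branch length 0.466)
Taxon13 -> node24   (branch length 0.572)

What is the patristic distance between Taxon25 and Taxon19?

The path runs Taxon25 → … → MRCA → … → Taxon19; the MRCA is the node subtending (((((Taxon53,(Taxon29,Taxon68)),(Taxon24,Taxon19)),(((Taxon9,Taxon27),Taxon50),((Taxon31,(Taxon26,Taxon63)),Taxon6))),Taxon34),(Taxon60,(Taxon35,(Taxon1,(Taxon25,Taxon13))))).
Branch lengths along that path: 0.466 + 0.493 + 0.089 + 1.446 + 0.088 + 1.983 + 1.125 + 1.546 + 1.101 + 1.873 = 10.210.

10.210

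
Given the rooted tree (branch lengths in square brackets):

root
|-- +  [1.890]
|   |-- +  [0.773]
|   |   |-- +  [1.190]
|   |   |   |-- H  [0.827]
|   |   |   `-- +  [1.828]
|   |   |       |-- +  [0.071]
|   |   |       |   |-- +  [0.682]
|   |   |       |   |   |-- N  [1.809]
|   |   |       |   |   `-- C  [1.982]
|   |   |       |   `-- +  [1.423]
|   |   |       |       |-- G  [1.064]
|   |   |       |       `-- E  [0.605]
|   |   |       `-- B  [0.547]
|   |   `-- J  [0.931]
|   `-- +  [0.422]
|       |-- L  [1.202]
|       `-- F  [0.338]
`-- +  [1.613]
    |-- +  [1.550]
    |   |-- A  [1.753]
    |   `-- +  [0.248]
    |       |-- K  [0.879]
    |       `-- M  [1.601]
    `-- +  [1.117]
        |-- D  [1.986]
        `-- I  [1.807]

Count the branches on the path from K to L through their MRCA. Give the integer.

7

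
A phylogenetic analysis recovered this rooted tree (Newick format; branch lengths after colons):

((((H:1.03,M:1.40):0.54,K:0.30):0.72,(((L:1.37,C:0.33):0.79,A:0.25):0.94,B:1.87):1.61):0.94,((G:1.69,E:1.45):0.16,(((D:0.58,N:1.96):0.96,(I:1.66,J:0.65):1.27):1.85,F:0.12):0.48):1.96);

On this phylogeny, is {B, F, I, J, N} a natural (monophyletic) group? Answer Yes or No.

The MRCA of the listed taxa is the root, so the smallest clade containing them is the whole tree.
That clade also contains A, C, D, E, G, H, K, L, M, which are not in the proposed group, so the group is not monophyletic.

No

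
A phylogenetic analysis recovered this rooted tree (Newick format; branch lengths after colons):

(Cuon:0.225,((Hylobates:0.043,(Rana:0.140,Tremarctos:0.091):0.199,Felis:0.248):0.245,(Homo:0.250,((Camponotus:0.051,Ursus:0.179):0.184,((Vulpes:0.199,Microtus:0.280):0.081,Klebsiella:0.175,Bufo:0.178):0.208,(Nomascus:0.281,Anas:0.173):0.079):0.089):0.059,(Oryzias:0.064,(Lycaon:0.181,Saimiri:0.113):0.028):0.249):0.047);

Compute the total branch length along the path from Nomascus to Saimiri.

0.898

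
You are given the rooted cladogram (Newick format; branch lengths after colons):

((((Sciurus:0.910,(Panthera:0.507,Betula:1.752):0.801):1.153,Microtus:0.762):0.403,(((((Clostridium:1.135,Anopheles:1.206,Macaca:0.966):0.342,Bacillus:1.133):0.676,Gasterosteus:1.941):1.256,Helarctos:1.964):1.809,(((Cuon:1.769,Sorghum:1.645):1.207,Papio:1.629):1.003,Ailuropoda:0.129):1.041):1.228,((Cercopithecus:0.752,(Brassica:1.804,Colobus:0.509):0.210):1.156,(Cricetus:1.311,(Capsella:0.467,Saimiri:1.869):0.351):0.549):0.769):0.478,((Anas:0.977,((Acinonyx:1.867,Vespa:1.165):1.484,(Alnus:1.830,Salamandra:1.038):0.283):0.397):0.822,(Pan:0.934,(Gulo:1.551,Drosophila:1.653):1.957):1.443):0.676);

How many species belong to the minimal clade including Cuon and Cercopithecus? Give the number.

The MRCA of Cuon and Cercopithecus is the node subtending (((Sciurus,(Panthera,Betula)),Microtus),(((((Clostridium,Anopheles,Macaca),Bacillus),Gasterosteus),Helarctos),(((Cuon,Sorghum),Papio),Ailuropoda)),((Cercopithecus,(Brassica,Colobus)),(Cricetus,(Capsella,Saimiri)))).
That clade contains 20 terminal taxa: Ailuropoda, Anopheles, Bacillus, Betula, Brassica, Capsella, Cercopithecus, Clostridium, Colobus, Cricetus, Cuon, Gasterosteus, Helarctos, Macaca, Microtus, Panthera, Papio, Saimiri, Sciurus, Sorghum.

20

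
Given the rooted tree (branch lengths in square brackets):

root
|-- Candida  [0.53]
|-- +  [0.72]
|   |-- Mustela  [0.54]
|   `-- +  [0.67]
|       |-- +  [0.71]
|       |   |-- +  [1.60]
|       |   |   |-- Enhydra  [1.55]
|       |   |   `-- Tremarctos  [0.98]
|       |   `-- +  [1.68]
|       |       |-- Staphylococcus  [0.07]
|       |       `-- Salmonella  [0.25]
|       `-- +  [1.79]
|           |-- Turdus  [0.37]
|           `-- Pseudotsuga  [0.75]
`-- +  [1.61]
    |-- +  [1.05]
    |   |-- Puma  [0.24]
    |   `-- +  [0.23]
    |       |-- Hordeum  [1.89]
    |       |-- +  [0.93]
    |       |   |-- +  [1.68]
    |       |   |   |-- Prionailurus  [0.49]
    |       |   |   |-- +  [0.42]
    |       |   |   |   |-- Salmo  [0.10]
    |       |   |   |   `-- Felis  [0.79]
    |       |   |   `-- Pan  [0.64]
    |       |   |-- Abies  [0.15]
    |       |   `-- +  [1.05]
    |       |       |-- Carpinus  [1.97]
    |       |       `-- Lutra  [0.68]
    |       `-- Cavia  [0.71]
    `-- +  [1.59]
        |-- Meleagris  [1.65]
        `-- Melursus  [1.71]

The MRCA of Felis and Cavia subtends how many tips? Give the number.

9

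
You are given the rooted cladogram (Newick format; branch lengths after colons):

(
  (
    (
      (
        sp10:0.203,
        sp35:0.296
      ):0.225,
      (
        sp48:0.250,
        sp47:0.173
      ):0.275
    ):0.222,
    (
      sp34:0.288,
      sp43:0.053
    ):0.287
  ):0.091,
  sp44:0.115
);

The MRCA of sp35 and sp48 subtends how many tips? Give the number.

The MRCA of sp35 and sp48 is the node subtending ((sp10,sp35),(sp48,sp47)).
That clade contains 4 terminal taxa: sp10, sp35, sp47, sp48.

4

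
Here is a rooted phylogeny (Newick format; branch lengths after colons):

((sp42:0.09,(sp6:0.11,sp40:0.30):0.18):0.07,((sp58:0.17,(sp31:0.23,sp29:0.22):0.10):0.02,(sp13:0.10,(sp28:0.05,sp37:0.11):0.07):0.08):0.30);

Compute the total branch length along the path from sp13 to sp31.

0.53

The path runs sp13 → … → MRCA → … → sp31; the MRCA is the node subtending ((sp58,(sp31,sp29)),(sp13,(sp28,sp37))).
Branch lengths along that path: 0.10 + 0.08 + 0.02 + 0.10 + 0.23 = 0.53.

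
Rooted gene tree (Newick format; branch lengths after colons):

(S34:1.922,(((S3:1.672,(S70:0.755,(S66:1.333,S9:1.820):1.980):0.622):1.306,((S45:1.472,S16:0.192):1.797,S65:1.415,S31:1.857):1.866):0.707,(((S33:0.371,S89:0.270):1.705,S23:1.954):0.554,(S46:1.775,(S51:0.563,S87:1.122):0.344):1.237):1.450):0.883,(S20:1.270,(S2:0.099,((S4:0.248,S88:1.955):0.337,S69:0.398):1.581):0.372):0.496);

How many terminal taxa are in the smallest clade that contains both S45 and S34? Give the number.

20

The MRCA of S45 and S34 is the root, so the clade is the entire tree.
That clade contains 20 terminal taxa: S16, S2, S20, S23, S3, S31, S33, S34, S4, S45, S46, S51, S65, S66, S69, S70, S87, S88, S89, S9.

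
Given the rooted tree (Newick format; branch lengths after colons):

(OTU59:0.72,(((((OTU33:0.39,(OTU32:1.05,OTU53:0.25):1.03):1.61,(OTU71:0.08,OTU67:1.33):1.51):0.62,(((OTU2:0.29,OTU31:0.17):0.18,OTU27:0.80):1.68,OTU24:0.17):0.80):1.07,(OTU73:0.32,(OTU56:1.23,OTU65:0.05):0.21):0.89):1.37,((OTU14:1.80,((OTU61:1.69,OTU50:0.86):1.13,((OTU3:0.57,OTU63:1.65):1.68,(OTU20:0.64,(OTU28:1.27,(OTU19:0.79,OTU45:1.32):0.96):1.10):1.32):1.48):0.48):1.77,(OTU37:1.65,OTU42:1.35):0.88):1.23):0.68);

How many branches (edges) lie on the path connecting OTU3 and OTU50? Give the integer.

The MRCA of OTU3 and OTU50 is the node subtending ((OTU61,OTU50),((OTU3,OTU63),(OTU20,(OTU28,(OTU19,OTU45))))).
From OTU3 up to that node: 3 branches. From OTU50 up to the same node: 2 branches. Total: 3 + 2 = 5.

5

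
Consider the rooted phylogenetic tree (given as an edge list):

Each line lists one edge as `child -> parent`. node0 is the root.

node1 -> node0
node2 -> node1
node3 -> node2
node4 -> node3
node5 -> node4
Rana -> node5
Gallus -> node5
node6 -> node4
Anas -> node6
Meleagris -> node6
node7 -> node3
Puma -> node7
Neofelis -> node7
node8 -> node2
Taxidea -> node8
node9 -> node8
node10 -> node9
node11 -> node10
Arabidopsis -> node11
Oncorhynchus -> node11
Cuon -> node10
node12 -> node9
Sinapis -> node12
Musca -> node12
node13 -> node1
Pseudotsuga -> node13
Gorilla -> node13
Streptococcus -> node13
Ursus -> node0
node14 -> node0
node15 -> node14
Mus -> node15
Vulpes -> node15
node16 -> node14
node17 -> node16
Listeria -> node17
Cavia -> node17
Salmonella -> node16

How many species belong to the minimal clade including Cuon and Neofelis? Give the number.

12

The MRCA of Cuon and Neofelis is the node subtending ((((Rana,Gallus),(Anas,Meleagris)),(Puma,Neofelis)),(Taxidea,(((Arabidopsis,Oncorhynchus),Cuon),(Sinapis,Musca)))).
That clade contains 12 terminal taxa: Anas, Arabidopsis, Cuon, Gallus, Meleagris, Musca, Neofelis, Oncorhynchus, Puma, Rana, Sinapis, Taxidea.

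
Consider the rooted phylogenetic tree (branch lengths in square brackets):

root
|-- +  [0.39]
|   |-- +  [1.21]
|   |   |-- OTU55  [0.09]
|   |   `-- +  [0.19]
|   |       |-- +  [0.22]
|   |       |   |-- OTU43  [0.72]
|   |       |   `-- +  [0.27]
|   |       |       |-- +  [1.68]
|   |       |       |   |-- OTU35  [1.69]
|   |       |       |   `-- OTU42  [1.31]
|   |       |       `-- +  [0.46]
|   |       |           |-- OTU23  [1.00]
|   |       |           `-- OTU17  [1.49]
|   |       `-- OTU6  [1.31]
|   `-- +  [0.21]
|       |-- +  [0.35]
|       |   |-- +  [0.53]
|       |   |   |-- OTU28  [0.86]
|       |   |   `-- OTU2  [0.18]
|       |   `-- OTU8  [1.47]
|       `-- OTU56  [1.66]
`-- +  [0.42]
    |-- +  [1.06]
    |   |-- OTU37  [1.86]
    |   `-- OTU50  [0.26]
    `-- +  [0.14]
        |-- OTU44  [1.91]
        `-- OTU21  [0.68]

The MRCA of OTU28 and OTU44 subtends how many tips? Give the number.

15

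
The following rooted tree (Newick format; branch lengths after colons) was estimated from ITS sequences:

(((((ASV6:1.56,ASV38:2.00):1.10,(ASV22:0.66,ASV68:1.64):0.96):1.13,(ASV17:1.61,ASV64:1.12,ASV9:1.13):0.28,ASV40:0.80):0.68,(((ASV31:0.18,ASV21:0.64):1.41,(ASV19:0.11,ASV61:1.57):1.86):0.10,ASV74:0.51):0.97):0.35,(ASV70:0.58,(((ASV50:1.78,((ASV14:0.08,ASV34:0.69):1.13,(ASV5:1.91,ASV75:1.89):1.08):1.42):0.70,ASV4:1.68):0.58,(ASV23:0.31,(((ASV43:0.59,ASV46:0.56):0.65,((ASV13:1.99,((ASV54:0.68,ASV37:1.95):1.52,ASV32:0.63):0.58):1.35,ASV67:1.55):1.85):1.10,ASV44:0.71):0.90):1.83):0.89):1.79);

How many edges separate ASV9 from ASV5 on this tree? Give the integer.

11

The MRCA of ASV9 and ASV5 is the root of the tree.
From ASV9 up to that node: 4 branches. From ASV5 up to the same node: 7 branches. Total: 4 + 7 = 11.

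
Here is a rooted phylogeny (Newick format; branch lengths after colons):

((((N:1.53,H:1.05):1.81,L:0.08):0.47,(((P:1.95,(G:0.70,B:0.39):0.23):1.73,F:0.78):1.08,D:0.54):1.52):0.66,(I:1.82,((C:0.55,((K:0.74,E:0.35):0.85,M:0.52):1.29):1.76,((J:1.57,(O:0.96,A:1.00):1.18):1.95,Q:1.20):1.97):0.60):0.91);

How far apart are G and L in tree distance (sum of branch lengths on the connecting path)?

5.81

The path runs G → … → MRCA → … → L; the MRCA is the node subtending (((N,H),L),(((P,(G,B)),F),D)).
Branch lengths along that path: 0.70 + 0.23 + 1.73 + 1.08 + 1.52 + 0.47 + 0.08 = 5.81.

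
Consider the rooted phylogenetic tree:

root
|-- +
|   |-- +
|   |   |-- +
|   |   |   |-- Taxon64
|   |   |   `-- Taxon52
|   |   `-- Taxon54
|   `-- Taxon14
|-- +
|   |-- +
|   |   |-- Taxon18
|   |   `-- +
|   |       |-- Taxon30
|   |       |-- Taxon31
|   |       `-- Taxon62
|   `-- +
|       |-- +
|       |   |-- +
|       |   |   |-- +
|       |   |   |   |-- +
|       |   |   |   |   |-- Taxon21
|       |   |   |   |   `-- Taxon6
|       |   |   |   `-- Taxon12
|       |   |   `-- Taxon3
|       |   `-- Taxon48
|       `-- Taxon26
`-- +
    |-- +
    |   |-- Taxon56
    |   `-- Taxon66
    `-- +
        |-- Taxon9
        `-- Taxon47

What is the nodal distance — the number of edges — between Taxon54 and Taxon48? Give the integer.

7

The MRCA of Taxon54 and Taxon48 is the root of the tree.
From Taxon54 up to that node: 3 branches. From Taxon48 up to the same node: 4 branches. Total: 3 + 4 = 7.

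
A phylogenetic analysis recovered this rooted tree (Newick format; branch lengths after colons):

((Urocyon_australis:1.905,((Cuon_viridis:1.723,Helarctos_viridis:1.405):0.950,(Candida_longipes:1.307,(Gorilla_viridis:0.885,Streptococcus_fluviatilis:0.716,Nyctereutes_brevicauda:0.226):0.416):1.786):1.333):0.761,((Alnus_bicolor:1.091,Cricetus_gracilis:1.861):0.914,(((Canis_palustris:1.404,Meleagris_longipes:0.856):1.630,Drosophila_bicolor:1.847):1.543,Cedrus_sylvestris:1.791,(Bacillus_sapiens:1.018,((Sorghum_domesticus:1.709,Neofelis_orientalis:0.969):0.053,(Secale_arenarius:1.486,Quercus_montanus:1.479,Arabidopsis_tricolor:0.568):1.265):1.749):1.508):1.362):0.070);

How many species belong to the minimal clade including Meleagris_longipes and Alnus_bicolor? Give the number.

12

The MRCA of Meleagris_longipes and Alnus_bicolor is the node subtending ((Alnus_bicolor,Cricetus_gracilis),(((Canis_palustris,Meleagris_longipes),Drosophila_bicolor),Cedrus_sylvestris,(Bacillus_sapiens,((Sorghum_domesticus,Neofelis_orientalis),(Secale_arenarius,Quercus_montanus,Arabidopsis_tricolor))))).
That clade contains 12 terminal taxa: Alnus_bicolor, Arabidopsis_tricolor, Bacillus_sapiens, Canis_palustris, Cedrus_sylvestris, Cricetus_gracilis, Drosophila_bicolor, Meleagris_longipes, Neofelis_orientalis, Quercus_montanus, Secale_arenarius, Sorghum_domesticus.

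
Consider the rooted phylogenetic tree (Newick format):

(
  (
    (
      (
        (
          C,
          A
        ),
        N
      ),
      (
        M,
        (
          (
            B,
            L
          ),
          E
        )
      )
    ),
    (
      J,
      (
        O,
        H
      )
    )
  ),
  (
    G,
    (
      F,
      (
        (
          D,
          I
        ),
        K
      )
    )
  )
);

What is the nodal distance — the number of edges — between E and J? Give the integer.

The MRCA of E and J is the node subtending ((((C,A),N),(M,((B,L),E))),(J,(O,H))).
From E up to that node: 4 branches. From J up to the same node: 2 branches. Total: 4 + 2 = 6.

6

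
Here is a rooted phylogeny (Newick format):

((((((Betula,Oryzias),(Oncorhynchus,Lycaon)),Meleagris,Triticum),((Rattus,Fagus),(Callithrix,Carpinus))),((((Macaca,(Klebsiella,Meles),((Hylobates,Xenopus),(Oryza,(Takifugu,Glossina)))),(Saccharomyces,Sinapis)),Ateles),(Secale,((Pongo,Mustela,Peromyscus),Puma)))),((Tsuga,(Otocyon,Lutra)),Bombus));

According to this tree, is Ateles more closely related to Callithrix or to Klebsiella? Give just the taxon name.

The MRCA of Ateles and Klebsiella subtends (((Macaca,(Klebsiella,Meles),((Hylobates,Xenopus),(Oryza,(Takifugu,Glossina)))),(Saccharomyces,Sinapis)),Ateles) (11 taxa).
The MRCA of Ateles and Callithrix subtends (((((Betula,Oryzias),(Oncorhynchus,Lycaon)),Meleagris,Triticum),((Rattus,Fagus),(Callithrix,Carpinus))),((((Macaca,(Klebsiella,Meles),((Hylobates,Xenopus),(Oryza,(Takifugu,Glossina)))),(Saccharomyces,Sinapis)),Ateles),(Secale,((Pongo,Mustela,Peromyscus),Puma)))) (26 taxa).
The first is nested inside the second, so Ateles shares a more recent common ancestor with Klebsiella.

Klebsiella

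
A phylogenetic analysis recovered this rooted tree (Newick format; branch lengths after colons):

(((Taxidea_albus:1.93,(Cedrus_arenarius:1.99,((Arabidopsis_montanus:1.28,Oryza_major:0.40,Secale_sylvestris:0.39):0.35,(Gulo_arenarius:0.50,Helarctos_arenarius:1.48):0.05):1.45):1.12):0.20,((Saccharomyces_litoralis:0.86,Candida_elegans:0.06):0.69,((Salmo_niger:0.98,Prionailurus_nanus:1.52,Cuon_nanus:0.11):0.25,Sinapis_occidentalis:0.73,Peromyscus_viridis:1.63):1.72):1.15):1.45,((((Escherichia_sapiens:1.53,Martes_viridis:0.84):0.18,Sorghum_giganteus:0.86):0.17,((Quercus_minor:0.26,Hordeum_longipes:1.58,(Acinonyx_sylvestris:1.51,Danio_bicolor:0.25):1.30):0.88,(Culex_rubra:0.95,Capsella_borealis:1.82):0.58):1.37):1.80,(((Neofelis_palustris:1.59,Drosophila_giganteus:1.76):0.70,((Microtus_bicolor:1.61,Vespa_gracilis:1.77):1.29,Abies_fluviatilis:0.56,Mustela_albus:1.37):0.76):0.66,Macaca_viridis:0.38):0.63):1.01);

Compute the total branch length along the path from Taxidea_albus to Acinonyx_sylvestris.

The path runs Taxidea_albus → … → MRCA → … → Acinonyx_sylvestris; the MRCA is the root of the tree.
Branch lengths along that path: 1.93 + 0.20 + 1.45 + 1.01 + 1.80 + 1.37 + 0.88 + 1.30 + 1.51 = 11.45.

11.45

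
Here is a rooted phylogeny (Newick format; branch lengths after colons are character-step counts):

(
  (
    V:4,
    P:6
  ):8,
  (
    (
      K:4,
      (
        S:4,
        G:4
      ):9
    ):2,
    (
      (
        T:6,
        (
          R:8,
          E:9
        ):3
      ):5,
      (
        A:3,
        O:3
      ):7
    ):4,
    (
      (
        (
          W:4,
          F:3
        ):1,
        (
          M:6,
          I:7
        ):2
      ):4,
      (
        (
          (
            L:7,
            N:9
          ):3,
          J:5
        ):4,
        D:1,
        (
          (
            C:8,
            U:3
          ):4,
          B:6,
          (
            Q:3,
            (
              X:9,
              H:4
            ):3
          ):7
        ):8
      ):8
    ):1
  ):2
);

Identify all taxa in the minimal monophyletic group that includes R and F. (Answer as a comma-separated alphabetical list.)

Tracing R: it sits inside (R,E).
Tracing F: it sits inside (W,F).
The smallest clade enclosing both is ((K,(S,G)),((T,(R,E)),(A,O)),(((W,F),(M,I)),(((L,N),J),D,((C,U),B,(Q,(X,H)))))); the answer is its 22 terminal taxa in alphabetical order.

A, B, C, D, E, F, G, H, I, J, K, L, M, N, O, Q, R, S, T, U, W, X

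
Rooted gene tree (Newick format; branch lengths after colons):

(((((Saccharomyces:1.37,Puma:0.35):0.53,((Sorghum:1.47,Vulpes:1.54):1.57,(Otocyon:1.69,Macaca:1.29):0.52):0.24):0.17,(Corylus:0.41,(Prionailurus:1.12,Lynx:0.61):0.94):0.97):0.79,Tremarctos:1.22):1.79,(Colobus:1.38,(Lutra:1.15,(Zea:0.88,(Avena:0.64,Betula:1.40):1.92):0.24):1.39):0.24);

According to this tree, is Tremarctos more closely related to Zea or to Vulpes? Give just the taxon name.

Vulpes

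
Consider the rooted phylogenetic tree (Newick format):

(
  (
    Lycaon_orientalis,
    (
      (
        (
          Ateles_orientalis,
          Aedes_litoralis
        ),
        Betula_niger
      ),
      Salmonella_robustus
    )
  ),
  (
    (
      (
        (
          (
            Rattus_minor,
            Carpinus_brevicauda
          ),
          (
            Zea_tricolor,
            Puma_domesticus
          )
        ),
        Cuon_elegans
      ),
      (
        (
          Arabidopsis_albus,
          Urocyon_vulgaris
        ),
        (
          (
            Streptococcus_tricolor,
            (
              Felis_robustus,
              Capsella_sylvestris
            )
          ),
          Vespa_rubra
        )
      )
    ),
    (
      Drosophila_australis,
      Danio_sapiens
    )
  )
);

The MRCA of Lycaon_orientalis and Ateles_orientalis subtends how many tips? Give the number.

5

The MRCA of Lycaon_orientalis and Ateles_orientalis is the node subtending (Lycaon_orientalis,(((Ateles_orientalis,Aedes_litoralis),Betula_niger),Salmonella_robustus)).
That clade contains 5 terminal taxa: Aedes_litoralis, Ateles_orientalis, Betula_niger, Lycaon_orientalis, Salmonella_robustus.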